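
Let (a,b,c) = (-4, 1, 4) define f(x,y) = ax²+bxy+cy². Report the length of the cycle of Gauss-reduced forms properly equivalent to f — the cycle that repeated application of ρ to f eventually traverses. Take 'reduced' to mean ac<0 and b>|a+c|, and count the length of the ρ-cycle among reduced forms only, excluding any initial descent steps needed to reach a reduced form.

D = 65, ⌊√D⌋ = 8
river: ρ → (4,7,-1)
river: ρ → (-1,7,4)
river: ρ → (4,1,-4)
river: ρ → (-4,7,1)
river: ρ → (1,7,-4)
river: ρ → (-4,1,4)
ρ-cycle length = 6 (tail of 0 descent steps not counted)

6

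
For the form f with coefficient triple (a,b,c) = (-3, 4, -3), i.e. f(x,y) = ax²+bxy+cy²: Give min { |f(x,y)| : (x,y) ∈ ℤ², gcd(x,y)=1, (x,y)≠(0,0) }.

translate: b→2 (≡-4 mod 6), so (3,-4,3)→(3,2,2)
flip: (3,2,2)→(2,-2,3)
translate: b→2 (≡-2 mod 4), so (2,-2,3)→(2,2,3)
reduced (well bottom): (2,2,3) with a≤c, −a<b≤a
well minimum |f| = |-2| = 2 (negative-definite)

2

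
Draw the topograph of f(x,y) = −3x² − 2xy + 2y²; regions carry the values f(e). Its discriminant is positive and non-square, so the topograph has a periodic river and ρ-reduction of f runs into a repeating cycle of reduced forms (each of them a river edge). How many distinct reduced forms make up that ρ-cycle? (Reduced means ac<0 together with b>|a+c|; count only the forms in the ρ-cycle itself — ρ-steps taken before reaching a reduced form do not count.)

D = 28, ⌊√D⌋ = 5
descent: ρ → (2,2,-3)  [lands on river]
river: ρ → (-3,4,1)
river: ρ → (1,4,-3)
river: ρ → (-3,2,2)
ρ-cycle length = 4 (tail of 1 descent step not counted)

4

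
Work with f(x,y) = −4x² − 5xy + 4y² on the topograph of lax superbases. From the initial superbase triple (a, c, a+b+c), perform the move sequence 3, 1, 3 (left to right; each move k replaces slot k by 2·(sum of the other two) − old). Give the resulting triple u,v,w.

start (-4,4,-5) = (f(1,0),f(0,1),f(1,1))
replace slot 3: 2·((-4)+4) − (-5) = 5 → (-4,4,5)
replace slot 1: 2·(4+5) − (-4) = 22 → (22,4,5)
replace slot 3: 2·(22+4) − 5 = 47 → (22,4,47)

22,4,47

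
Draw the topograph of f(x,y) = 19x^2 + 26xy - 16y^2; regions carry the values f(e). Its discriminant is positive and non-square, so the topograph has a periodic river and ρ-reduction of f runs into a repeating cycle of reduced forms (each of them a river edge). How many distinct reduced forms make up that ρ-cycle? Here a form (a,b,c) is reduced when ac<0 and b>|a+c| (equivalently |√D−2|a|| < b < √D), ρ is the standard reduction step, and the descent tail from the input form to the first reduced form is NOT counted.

D = 1892, ⌊√D⌋ = 43
river: ρ → (-16,38,7)
river: ρ → (7,32,-31)
river: ρ → (-31,30,8)
river: ρ → (8,34,-23)
river: ρ → (-23,12,19)
river: ρ → (19,26,-16)
ρ-cycle length = 6 (tail of 0 descent steps not counted)

6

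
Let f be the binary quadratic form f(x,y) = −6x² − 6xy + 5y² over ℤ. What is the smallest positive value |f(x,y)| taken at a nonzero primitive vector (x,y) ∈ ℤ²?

descent: ρ → (5,6,-6)  [lands on river]
river: ρ → (-6,6,5)
river: ρ → (5,4,-7)
river: ρ → (-7,10,2)
river: ρ → (2,10,-7)
river: ρ → (-7,4,5)
closes: descent 1, river 6
min |a| on river = 2

2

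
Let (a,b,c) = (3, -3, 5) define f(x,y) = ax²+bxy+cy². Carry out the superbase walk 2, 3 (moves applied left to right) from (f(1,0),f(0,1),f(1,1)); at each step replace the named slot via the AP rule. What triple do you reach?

start (3,5,5) = (f(1,0),f(0,1),f(1,1))
replace slot 2: 2·(3+5) − 5 = 11 → (3,11,5)
replace slot 3: 2·(3+11) − 5 = 23 → (3,11,23)

3,11,23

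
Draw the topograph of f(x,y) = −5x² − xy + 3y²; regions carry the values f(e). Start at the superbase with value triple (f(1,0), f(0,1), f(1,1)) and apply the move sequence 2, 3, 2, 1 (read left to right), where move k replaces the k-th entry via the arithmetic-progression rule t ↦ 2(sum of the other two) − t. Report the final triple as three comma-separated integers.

start (-5,3,-3) = (f(1,0),f(0,1),f(1,1))
replace slot 2: 2·((-5)+(-3)) − 3 = -19 → (-5,-19,-3)
replace slot 3: 2·((-5)+(-19)) − (-3) = -45 → (-5,-19,-45)
replace slot 2: 2·((-5)+(-45)) − (-19) = -81 → (-5,-81,-45)
replace slot 1: 2·((-81)+(-45)) − (-5) = -247 → (-247,-81,-45)

-247,-81,-45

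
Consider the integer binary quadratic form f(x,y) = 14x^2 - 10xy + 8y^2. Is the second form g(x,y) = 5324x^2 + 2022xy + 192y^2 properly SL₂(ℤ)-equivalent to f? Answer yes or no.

D₁ = -348, D₂ = -348
f: flip: (14,-10,8)→(8,10,14)
f: translate: b→-6 (≡10 mod 16), so (8,10,14)→(8,-6,12)
f: reduced (well bottom): (8,-6,12) with a≤c, −a<b≤a
g: flip: (5324,2022,192)→(192,-2022,5324)
g: translate: b→-102 (≡-2022 mod 384), so (192,-2022,5324)→(192,-102,14)
g: flip: (192,-102,14)→(14,102,192)
g: translate: b→-10 (≡102 mod 28), so (14,102,192)→(14,-10,8)
g: flip: (14,-10,8)→(8,10,14)
g: translate: b→-6 (≡10 mod 16), so (8,10,14)→(8,-6,12)
g: reduced (well bottom): (8,-6,12) with a≤c, −a<b≤a
reduced forms (8, -6, 12) vs (8, -6, 12) ⇒ equivalent

yes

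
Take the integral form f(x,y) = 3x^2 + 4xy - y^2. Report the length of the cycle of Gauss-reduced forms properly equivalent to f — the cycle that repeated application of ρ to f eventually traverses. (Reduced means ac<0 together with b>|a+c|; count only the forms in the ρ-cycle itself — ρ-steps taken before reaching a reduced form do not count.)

D = 28, ⌊√D⌋ = 5
river: ρ → (-1,4,3)
river: ρ → (3,2,-2)
river: ρ → (-2,2,3)
river: ρ → (3,4,-1)
ρ-cycle length = 4 (tail of 0 descent steps not counted)

4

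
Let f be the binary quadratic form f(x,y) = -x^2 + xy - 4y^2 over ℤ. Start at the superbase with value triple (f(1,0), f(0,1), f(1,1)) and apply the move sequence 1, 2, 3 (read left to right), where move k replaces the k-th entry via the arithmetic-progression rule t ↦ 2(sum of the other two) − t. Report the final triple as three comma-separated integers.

start (-1,-4,-4) = (f(1,0),f(0,1),f(1,1))
replace slot 1: 2·((-4)+(-4)) − (-1) = -15 → (-15,-4,-4)
replace slot 2: 2·((-15)+(-4)) − (-4) = -34 → (-15,-34,-4)
replace slot 3: 2·((-15)+(-34)) − (-4) = -94 → (-15,-34,-94)

-15,-34,-94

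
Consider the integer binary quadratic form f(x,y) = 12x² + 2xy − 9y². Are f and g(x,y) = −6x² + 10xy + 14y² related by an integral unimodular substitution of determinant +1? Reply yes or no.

D₁ = 436, D₂ = 436
river cycle of f (length 30): (-9, 16, 5), (5, 14, -12), (-12, 10, 7), (7, 18, -4), (-4, 14, 15), (15, 16, -3), (-3, 20, 3), (3, 16, -15), (-15, 14, 4), (4, 18, -7), … (20 more)
river cycle of g (length 14): (14, 18, -2), (-2, 18, 14), (14, 10, -6), (-6, 14, 10), (10, 6, -10), (-10, 14, 6), (6, 10, -14), (-14, 18, 2), (2, 18, -14), (-14, 10, 6), … (4 more)
cycles differ ⇒ inequivalent

no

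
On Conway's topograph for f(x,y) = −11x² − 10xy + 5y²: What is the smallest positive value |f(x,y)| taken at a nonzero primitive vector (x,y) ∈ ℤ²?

descent: ρ → (5,10,-11)  [lands on river]
river: ρ → (-11,12,4)
river: ρ → (4,12,-11)
river: ρ → (-11,10,5)
closes: descent 1, river 4
min |a| on river = 4

4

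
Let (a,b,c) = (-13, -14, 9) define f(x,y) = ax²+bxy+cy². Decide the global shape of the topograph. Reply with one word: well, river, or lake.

D = b²−4ac = (-14)² − 4·(-13)·9 = 664
D > 0 non-square ⇒ indefinite ⇒ periodic river

river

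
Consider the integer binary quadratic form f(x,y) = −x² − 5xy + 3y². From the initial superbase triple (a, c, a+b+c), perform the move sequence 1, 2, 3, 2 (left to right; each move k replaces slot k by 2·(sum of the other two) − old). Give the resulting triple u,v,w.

start (-1,3,-3) = (f(1,0),f(0,1),f(1,1))
replace slot 1: 2·(3+(-3)) − (-1) = 1 → (1,3,-3)
replace slot 2: 2·(1+(-3)) − 3 = -7 → (1,-7,-3)
replace slot 3: 2·(1+(-7)) − (-3) = -9 → (1,-7,-9)
replace slot 2: 2·(1+(-9)) − (-7) = -9 → (1,-9,-9)

1,-9,-9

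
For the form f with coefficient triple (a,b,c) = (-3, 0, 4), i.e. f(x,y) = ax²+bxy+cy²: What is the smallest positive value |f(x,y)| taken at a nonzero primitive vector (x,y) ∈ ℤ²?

descent: ρ → (4,0,-3)
descent: ρ → (-3,6,1)  [lands on river]
river: ρ → (1,6,-3)
closes: descent 2, river 2
min |a| on river = 1

1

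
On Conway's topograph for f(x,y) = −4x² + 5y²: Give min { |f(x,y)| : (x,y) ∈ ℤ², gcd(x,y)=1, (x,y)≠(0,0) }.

descent: ρ → (5,0,-4)
descent: ρ → (-4,8,1)  [lands on river]
river: ρ → (1,8,-4)
closes: descent 2, river 2
min |a| on river = 1

1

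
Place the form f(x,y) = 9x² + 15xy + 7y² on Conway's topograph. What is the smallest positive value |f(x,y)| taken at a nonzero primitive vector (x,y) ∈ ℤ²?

translate: b→-3 (≡15 mod 18), so (9,15,7)→(9,-3,1)
flip: (9,-3,1)→(1,3,9)
translate: b→1 (≡3 mod 2), so (1,3,9)→(1,1,7)
reduced (well bottom): (1,1,7) with a≤c, −a<b≤a
well minimum = a = 1

1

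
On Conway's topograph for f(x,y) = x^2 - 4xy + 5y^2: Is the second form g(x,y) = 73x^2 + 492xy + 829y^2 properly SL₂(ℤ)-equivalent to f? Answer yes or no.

D₁ = -4, D₂ = -4
f: translate: b→0 (≡-4 mod 2), so (1,-4,5)→(1,0,1)
f: reduced (well bottom): (1,0,1) with a≤c, −a<b≤a
g: translate: b→54 (≡492 mod 146), so (73,492,829)→(73,54,10)
g: flip: (73,54,10)→(10,-54,73)
g: translate: b→6 (≡-54 mod 20), so (10,-54,73)→(10,6,1)
g: flip: (10,6,1)→(1,-6,10)
g: translate: b→0 (≡-6 mod 2), so (1,-6,10)→(1,0,1)
g: reduced (well bottom): (1,0,1) with a≤c, −a<b≤a
reduced forms (1, 0, 1) vs (1, 0, 1) ⇒ equivalent

yes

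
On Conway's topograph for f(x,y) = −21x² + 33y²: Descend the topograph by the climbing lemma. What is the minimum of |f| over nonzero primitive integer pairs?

descent: ρ → (33,0,-21)
descent: ρ → (-21,42,12)  [lands on river]
river: ρ → (12,30,-39)
river: ρ → (-39,48,3)
river: ρ → (3,48,-39)
river: ρ → (-39,30,12)
river: ρ → (12,42,-21)
closes: descent 2, river 6
min |a| on river = 3

3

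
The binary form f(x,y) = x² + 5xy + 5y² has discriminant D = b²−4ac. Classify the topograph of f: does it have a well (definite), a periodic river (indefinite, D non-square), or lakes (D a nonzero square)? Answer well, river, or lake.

D = b²−4ac = 5² − 4·1·5 = 5
D > 0 non-square ⇒ indefinite ⇒ periodic river

river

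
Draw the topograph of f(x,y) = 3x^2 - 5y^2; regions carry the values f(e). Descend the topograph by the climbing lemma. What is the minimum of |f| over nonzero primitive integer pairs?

descent: ρ → (-5,0,3)
descent: ρ → (3,6,-2)  [lands on river]
river: ρ → (-2,6,3)
closes: descent 2, river 2
min |a| on river = 2

2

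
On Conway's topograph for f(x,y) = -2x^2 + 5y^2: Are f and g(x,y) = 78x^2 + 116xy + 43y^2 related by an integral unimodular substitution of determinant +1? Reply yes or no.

D₁ = 40, D₂ = 40
river cycle of f (length 6): (-2, 4, 3), (3, 2, -3), (-3, 4, 2), (2, 4, -3), (-3, 2, 3), (3, 4, -2)
river cycle of g (length 6): (-2, 4, 3), (3, 2, -3), (-3, 4, 2), (2, 4, -3), (-3, 2, 3), (3, 4, -2)
cycles coincide ⇒ equivalent

yes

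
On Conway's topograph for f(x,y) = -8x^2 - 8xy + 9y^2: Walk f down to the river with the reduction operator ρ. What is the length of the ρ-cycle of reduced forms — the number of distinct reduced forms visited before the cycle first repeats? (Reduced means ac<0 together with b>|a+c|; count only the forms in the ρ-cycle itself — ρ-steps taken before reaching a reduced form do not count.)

D = 352, ⌊√D⌋ = 18
descent: ρ → (9,8,-8)  [lands on river]
river: ρ → (-8,8,9)
river: ρ → (9,10,-7)
river: ρ → (-7,18,1)
river: ρ → (1,18,-7)
river: ρ → (-7,10,9)
ρ-cycle length = 6 (tail of 1 descent step not counted)

6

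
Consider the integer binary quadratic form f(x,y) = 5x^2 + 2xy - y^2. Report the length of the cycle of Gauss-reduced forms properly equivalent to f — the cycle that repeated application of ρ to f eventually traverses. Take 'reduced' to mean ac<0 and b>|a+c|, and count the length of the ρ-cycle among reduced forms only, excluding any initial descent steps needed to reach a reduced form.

D = 24, ⌊√D⌋ = 4
descent: ρ → (-1,4,2)  [lands on river]
river: ρ → (2,4,-1)
ρ-cycle length = 2 (tail of 1 descent step not counted)

2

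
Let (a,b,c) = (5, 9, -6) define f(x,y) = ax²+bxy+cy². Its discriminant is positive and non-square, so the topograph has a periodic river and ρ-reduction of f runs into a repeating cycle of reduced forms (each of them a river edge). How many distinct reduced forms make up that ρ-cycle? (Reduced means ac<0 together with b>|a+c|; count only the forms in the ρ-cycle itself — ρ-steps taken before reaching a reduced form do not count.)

D = 201, ⌊√D⌋ = 14
river: ρ → (-6,3,8)
river: ρ → (8,13,-1)
river: ρ → (-1,13,8)
river: ρ → (8,3,-6)
river: ρ → (-6,9,5)
river: ρ → (5,11,-4)
river: ρ → (-4,13,2)
river: ρ → (2,11,-10)
river: ρ → (-10,9,3)
river: ρ → (3,9,-10)
river: ρ → (-10,11,2)
river: ρ → (2,13,-4)
river: ρ → (-4,11,5)
river: ρ → (5,9,-6)
ρ-cycle length = 14 (tail of 0 descent steps not counted)

14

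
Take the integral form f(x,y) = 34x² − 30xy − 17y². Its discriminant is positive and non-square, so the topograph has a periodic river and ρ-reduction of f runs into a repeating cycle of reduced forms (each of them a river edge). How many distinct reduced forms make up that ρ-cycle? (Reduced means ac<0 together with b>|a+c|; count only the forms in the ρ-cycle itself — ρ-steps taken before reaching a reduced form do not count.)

D = 3212, ⌊√D⌋ = 56
descent: ρ → (-17,30,34)  [lands on river]
river: ρ → (34,38,-13)
river: ρ → (-13,40,31)
river: ρ → (31,22,-22)
river: ρ → (-22,22,31)
river: ρ → (31,40,-13)
river: ρ → (-13,38,34)
river: ρ → (34,30,-17)
river: ρ → (-17,38,26)
river: ρ → (26,14,-29)
river: ρ → (-29,44,11)
river: ρ → (11,44,-29)
river: ρ → (-29,14,26)
river: ρ → (26,38,-17)
ρ-cycle length = 14 (tail of 1 descent step not counted)

14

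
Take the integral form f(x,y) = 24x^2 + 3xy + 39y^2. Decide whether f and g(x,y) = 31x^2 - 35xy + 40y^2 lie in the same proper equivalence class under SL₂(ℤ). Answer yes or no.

D₁ = -3735, D₂ = -3735
f: reduced (well bottom): (24,3,39) with a≤c, −a<b≤a
g: translate: b→27 (≡-35 mod 62), so (31,-35,40)→(31,27,36)
g: reduced (well bottom): (31,27,36) with a≤c, −a<b≤a
reduced forms (24, 3, 39) vs (31, 27, 36) ⇒ inequivalent

no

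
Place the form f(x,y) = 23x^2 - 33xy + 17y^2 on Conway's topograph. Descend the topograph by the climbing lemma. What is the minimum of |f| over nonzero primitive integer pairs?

translate: b→13 (≡-33 mod 46), so (23,-33,17)→(23,13,7)
flip: (23,13,7)→(7,-13,23)
translate: b→1 (≡-13 mod 14), so (7,-13,23)→(7,1,17)
reduced (well bottom): (7,1,17) with a≤c, −a<b≤a
well minimum = a = 7

7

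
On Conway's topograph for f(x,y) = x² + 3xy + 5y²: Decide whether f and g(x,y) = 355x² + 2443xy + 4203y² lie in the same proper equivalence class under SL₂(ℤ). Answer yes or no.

D₁ = -11, D₂ = -11
f: translate: b→1 (≡3 mod 2), so (1,3,5)→(1,1,3)
f: reduced (well bottom): (1,1,3) with a≤c, −a<b≤a
g: translate: b→313 (≡2443 mod 710), so (355,2443,4203)→(355,313,69)
g: flip: (355,313,69)→(69,-313,355)
g: translate: b→-37 (≡-313 mod 138), so (69,-313,355)→(69,-37,5)
g: flip: (69,-37,5)→(5,37,69)
g: translate: b→-3 (≡37 mod 10), so (5,37,69)→(5,-3,1)
g: flip: (5,-3,1)→(1,3,5)
g: translate: b→1 (≡3 mod 2), so (1,3,5)→(1,1,3)
g: reduced (well bottom): (1,1,3) with a≤c, −a<b≤a
reduced forms (1, 1, 3) vs (1, 1, 3) ⇒ equivalent

yes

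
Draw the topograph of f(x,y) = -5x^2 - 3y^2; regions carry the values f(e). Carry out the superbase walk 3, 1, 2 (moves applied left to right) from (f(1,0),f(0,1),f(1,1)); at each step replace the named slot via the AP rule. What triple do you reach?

start (-5,-3,-8) = (f(1,0),f(0,1),f(1,1))
replace slot 3: 2·((-5)+(-3)) − (-8) = -8 → (-5,-3,-8)
replace slot 1: 2·((-3)+(-8)) − (-5) = -17 → (-17,-3,-8)
replace slot 2: 2·((-17)+(-8)) − (-3) = -47 → (-17,-47,-8)

-17,-47,-8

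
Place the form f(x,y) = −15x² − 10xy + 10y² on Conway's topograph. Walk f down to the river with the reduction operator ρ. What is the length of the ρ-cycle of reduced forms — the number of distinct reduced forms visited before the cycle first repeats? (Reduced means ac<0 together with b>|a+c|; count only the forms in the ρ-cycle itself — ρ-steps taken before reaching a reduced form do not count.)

D = 700, ⌊√D⌋ = 26
descent: ρ → (10,10,-15)  [lands on river]
river: ρ → (-15,20,5)
river: ρ → (5,20,-15)
river: ρ → (-15,10,10)
ρ-cycle length = 4 (tail of 1 descent step not counted)

4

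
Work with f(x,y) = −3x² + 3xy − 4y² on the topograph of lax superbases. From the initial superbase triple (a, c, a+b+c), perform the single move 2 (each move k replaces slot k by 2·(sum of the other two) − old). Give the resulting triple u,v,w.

start (-3,-4,-4) = (f(1,0),f(0,1),f(1,1))
replace slot 2: 2·((-3)+(-4)) − (-4) = -10 → (-3,-10,-4)

-3,-10,-4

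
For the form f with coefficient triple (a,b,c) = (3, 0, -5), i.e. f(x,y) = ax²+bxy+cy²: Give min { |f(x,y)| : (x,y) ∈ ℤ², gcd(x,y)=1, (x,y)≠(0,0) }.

descent: ρ → (-5,0,3)
descent: ρ → (3,6,-2)  [lands on river]
river: ρ → (-2,6,3)
closes: descent 2, river 2
min |a| on river = 2

2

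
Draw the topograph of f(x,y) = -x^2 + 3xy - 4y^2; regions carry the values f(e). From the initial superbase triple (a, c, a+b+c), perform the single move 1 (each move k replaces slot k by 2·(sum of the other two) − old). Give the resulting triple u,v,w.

start (-1,-4,-2) = (f(1,0),f(0,1),f(1,1))
replace slot 1: 2·((-4)+(-2)) − (-1) = -11 → (-11,-4,-2)

-11,-4,-2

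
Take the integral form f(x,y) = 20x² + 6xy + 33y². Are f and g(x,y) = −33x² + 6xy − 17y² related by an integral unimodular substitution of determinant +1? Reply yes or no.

D₁ = -2604, D₂ = -2208
discriminants differ ⇒ not SL₂(ℤ)-equivalent

no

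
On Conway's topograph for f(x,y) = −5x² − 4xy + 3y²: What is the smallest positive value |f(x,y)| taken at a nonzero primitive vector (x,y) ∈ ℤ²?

descent: ρ → (3,4,-5)  [lands on river]
river: ρ → (-5,6,2)
river: ρ → (2,6,-5)
river: ρ → (-5,4,3)
river: ρ → (3,8,-1)
river: ρ → (-1,8,3)
closes: descent 1, river 6
min |a| on river = 1

1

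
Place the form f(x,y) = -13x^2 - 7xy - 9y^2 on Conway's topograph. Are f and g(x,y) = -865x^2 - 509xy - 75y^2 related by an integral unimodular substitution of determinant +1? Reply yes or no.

D₁ = -419, D₂ = -419
f is negative-definite; reduce −f:
−f: flip: (13,7,9)→(9,-7,13)
−f: reduced (well bottom): (9,-7,13) with a≤c, −a<b≤a
flip sign back: reduced form of f is (-9,7,-13)
g is negative-definite; reduce −g:
−g: flip: (865,509,75)→(75,-509,865)
−g: translate: b→-59 (≡-509 mod 150), so (75,-509,865)→(75,-59,13)
−g: flip: (75,-59,13)→(13,59,75)
−g: translate: b→7 (≡59 mod 26), so (13,59,75)→(13,7,9)
−g: flip: (13,7,9)→(9,-7,13)
−g: reduced (well bottom): (9,-7,13) with a≤c, −a<b≤a
flip sign back: reduced form of g is (-9,7,-13)
reduced forms (-9, 7, -13) vs (-9, 7, -13) ⇒ equivalent

yes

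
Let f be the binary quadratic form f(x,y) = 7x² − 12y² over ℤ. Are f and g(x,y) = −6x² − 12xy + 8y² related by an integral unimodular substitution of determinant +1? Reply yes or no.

D₁ = 336, D₂ = 336
river cycle of f (length 4): (7, 14, -5), (-5, 16, 4), (4, 16, -5), (-5, 14, 7)
river cycle of g (length 6): (8, 12, -6), (-6, 12, 8), (8, 4, -10), (-10, 16, 2), (2, 16, -10), (-10, 4, 8)
cycles differ ⇒ inequivalent

no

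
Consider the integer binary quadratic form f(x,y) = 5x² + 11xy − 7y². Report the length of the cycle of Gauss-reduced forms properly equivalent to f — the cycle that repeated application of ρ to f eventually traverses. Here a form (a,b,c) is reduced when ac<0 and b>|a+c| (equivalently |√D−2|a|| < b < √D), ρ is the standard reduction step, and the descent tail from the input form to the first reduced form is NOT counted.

D = 261, ⌊√D⌋ = 16
river: ρ → (-7,3,9)
river: ρ → (9,15,-1)
river: ρ → (-1,15,9)
river: ρ → (9,3,-7)
river: ρ → (-7,11,5)
river: ρ → (5,9,-9)
river: ρ → (-9,9,5)
river: ρ → (5,11,-7)
ρ-cycle length = 8 (tail of 0 descent steps not counted)

8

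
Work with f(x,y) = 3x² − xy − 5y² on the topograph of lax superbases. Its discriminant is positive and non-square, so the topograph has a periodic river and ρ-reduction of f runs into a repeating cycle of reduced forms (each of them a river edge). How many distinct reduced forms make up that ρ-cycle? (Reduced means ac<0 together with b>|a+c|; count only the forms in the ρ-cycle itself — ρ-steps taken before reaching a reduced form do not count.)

D = 61, ⌊√D⌋ = 7
descent: ρ → (-5,1,3)
descent: ρ → (3,5,-3)  [lands on river]
river: ρ → (-3,7,1)
river: ρ → (1,7,-3)
river: ρ → (-3,5,3)
river: ρ → (3,7,-1)
river: ρ → (-1,7,3)
ρ-cycle length = 6 (tail of 2 descent steps not counted)

6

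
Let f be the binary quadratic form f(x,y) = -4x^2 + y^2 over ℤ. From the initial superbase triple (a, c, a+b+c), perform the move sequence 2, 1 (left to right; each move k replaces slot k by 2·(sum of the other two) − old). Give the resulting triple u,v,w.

start (-4,1,-3) = (f(1,0),f(0,1),f(1,1))
replace slot 2: 2·((-4)+(-3)) − 1 = -15 → (-4,-15,-3)
replace slot 1: 2·((-15)+(-3)) − (-4) = -32 → (-32,-15,-3)

-32,-15,-3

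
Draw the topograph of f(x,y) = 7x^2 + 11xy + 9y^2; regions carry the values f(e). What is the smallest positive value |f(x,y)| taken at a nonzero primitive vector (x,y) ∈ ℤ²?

translate: b→-3 (≡11 mod 14), so (7,11,9)→(7,-3,5)
flip: (7,-3,5)→(5,3,7)
reduced (well bottom): (5,3,7) with a≤c, −a<b≤a
well minimum = a = 5

5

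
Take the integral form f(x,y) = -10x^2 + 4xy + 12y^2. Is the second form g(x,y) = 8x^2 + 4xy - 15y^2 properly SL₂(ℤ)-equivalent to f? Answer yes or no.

D₁ = 496, D₂ = 496
river cycle of f (length 8): (12, 20, -2), (-2, 20, 12), (12, 4, -10), (-10, 16, 6), (6, 20, -4), (-4, 20, 6), (6, 16, -10), (-10, 4, 12)
river cycle of g (length 16): (8, 20, -3), (-3, 22, 1), (1, 22, -3), (-3, 20, 8), (8, 12, -11), (-11, 10, 9), (9, 8, -12), (-12, 16, 5), (5, 14, -15), (-15, 16, 4), … (6 more)
cycles differ ⇒ inequivalent

no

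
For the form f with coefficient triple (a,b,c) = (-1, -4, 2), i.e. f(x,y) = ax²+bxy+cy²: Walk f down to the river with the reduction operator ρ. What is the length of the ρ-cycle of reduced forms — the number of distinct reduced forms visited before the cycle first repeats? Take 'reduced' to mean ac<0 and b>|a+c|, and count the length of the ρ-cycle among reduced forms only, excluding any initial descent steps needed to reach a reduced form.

D = 24, ⌊√D⌋ = 4
descent: ρ → (2,4,-1)  [lands on river]
river: ρ → (-1,4,2)
ρ-cycle length = 2 (tail of 1 descent step not counted)

2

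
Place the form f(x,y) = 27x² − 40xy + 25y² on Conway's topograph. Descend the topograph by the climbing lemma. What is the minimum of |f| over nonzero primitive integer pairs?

translate: b→14 (≡-40 mod 54), so (27,-40,25)→(27,14,12)
flip: (27,14,12)→(12,-14,27)
translate: b→10 (≡-14 mod 24), so (12,-14,27)→(12,10,25)
reduced (well bottom): (12,10,25) with a≤c, −a<b≤a
well minimum = a = 12

12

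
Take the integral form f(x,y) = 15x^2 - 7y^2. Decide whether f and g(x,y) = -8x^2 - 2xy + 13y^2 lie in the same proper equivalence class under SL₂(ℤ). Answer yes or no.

D₁ = 420, D₂ = 420
river cycle of f (length 4): (-7, 14, 8), (8, 18, -3), (-3, 18, 8), (8, 14, -7)
river cycle of g (length 4): (-8, 14, 7), (7, 14, -8), (-8, 18, 3), (3, 18, -8)
cycles differ ⇒ inequivalent

no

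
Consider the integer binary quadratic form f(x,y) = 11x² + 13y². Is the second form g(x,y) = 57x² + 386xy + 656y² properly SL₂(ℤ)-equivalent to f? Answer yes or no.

D₁ = -572, D₂ = -572
f: reduced (well bottom): (11,0,13) with a≤c, −a<b≤a
g: translate: b→44 (≡386 mod 114), so (57,386,656)→(57,44,11)
g: flip: (57,44,11)→(11,-44,57)
g: translate: b→0 (≡-44 mod 22), so (11,-44,57)→(11,0,13)
g: reduced (well bottom): (11,0,13) with a≤c, −a<b≤a
reduced forms (11, 0, 13) vs (11, 0, 13) ⇒ equivalent

yes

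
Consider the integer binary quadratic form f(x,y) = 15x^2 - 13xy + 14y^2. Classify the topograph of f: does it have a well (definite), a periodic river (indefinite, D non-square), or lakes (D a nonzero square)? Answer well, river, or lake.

D = b²−4ac = (-13)² − 4·15·14 = -671
D < 0 ⇒ definite ⇒ every region one sign ⇒ single well

well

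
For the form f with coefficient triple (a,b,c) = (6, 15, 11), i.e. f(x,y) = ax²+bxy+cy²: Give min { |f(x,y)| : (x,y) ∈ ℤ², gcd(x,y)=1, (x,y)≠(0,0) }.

translate: b→3 (≡15 mod 12), so (6,15,11)→(6,3,2)
flip: (6,3,2)→(2,-3,6)
translate: b→1 (≡-3 mod 4), so (2,-3,6)→(2,1,5)
reduced (well bottom): (2,1,5) with a≤c, −a<b≤a
well minimum = a = 2

2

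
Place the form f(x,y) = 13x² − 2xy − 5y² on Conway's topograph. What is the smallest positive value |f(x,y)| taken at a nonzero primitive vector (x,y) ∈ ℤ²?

descent: ρ → (-5,12,6)  [lands on river]
river: ρ → (6,12,-5)
river: ρ → (-5,8,10)
river: ρ → (10,12,-3)
river: ρ → (-3,12,10)
river: ρ → (10,8,-5)
closes: descent 1, river 6
min |a| on river = 3

3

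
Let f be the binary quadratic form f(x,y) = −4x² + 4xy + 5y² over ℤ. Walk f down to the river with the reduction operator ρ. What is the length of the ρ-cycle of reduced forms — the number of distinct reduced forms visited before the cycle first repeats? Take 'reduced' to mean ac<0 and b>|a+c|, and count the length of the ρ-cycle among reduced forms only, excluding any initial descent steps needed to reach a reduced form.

D = 96, ⌊√D⌋ = 9
river: ρ → (5,6,-3)
river: ρ → (-3,6,5)
river: ρ → (5,4,-4)
river: ρ → (-4,4,5)
ρ-cycle length = 4 (tail of 0 descent steps not counted)

4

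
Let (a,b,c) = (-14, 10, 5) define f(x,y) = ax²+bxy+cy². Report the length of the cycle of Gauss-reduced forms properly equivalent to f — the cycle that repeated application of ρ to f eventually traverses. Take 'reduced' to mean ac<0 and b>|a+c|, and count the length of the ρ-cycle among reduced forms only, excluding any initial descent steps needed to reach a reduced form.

D = 380, ⌊√D⌋ = 19
river: ρ → (5,10,-14)
river: ρ → (-14,18,1)
river: ρ → (1,18,-14)
river: ρ → (-14,10,5)
ρ-cycle length = 4 (tail of 0 descent steps not counted)

4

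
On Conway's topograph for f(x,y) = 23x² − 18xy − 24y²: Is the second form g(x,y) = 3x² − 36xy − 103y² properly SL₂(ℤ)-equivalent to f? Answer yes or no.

D₁ = 2532, D₂ = 2532
river cycle of f (length 18): (-24, 18, 23), (23, 28, -19), (-19, 48, 3), (3, 48, -19), (-19, 28, 23), (23, 18, -24), (-24, 30, 17), (17, 38, -16), (-16, 26, 29), (29, 32, -13), … (8 more)
river cycle of g (length 18): (3, 48, -19), (-19, 28, 23), (23, 18, -24), (-24, 30, 17), (17, 38, -16), (-16, 26, 29), (29, 32, -13), (-13, 46, 8), (8, 50, -1), (-1, 50, 8), … (8 more)
cycles coincide ⇒ equivalent

yes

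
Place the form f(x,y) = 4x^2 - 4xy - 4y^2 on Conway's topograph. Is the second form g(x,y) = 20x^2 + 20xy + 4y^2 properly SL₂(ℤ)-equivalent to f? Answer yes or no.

D₁ = 80, D₂ = 80
river cycle of f (length 2): (-4, 4, 4), (4, 4, -4)
river cycle of g (length 2): (4, 4, -4), (-4, 4, 4)
cycles coincide ⇒ equivalent

yes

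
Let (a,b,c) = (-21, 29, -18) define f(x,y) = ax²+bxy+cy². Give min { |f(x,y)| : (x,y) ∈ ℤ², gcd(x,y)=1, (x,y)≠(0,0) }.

translate: b→13 (≡-29 mod 42), so (21,-29,18)→(21,13,10)
flip: (21,13,10)→(10,-13,21)
translate: b→7 (≡-13 mod 20), so (10,-13,21)→(10,7,18)
reduced (well bottom): (10,7,18) with a≤c, −a<b≤a
well minimum |f| = |-10| = 10 (negative-definite)

10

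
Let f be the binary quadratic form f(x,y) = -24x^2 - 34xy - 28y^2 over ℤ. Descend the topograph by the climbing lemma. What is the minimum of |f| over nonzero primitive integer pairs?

translate: b→-14 (≡34 mod 48), so (24,34,28)→(24,-14,18)
flip: (24,-14,18)→(18,14,24)
reduced (well bottom): (18,14,24) with a≤c, −a<b≤a
well minimum |f| = |-18| = 18 (negative-definite)

18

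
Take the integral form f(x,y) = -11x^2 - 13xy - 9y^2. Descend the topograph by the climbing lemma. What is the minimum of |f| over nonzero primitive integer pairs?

translate: b→-9 (≡13 mod 22), so (11,13,9)→(11,-9,7)
flip: (11,-9,7)→(7,9,11)
translate: b→-5 (≡9 mod 14), so (7,9,11)→(7,-5,9)
reduced (well bottom): (7,-5,9) with a≤c, −a<b≤a
well minimum |f| = |-7| = 7 (negative-definite)

7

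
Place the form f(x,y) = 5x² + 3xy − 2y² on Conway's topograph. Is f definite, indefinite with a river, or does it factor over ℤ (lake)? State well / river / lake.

D = b²−4ac = 3² − 4·5·(-2) = 49
D = 7² is a perfect square ⇒ form factors over ℤ ⇒ lakes

lake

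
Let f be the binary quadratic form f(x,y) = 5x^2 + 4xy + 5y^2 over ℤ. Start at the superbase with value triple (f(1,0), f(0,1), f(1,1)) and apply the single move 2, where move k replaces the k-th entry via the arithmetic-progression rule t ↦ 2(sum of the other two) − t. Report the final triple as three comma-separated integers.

start (5,5,14) = (f(1,0),f(0,1),f(1,1))
replace slot 2: 2·(5+14) − 5 = 33 → (5,33,14)

5,33,14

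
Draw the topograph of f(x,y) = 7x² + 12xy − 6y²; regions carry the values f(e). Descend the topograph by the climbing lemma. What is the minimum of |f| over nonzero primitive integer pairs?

river: ρ → (-6,12,7)
river: ρ → (7,16,-2)
river: ρ → (-2,16,7)
river: ρ → (7,12,-6)
closes: descent 0, river 4
min |a| on river = 2

2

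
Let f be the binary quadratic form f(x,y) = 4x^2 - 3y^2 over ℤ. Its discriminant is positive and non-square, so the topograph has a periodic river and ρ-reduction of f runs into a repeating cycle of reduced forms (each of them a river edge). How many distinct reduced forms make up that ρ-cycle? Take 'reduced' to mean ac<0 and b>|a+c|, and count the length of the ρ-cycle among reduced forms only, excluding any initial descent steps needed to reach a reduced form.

D = 48, ⌊√D⌋ = 6
descent: ρ → (-3,6,1)  [lands on river]
river: ρ → (1,6,-3)
ρ-cycle length = 2 (tail of 1 descent step not counted)

2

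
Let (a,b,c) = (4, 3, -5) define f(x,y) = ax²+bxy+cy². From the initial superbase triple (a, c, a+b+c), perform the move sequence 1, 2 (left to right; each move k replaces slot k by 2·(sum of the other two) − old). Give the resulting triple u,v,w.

start (4,-5,2) = (f(1,0),f(0,1),f(1,1))
replace slot 1: 2·((-5)+2) − 4 = -10 → (-10,-5,2)
replace slot 2: 2·((-10)+2) − (-5) = -11 → (-10,-11,2)

-10,-11,2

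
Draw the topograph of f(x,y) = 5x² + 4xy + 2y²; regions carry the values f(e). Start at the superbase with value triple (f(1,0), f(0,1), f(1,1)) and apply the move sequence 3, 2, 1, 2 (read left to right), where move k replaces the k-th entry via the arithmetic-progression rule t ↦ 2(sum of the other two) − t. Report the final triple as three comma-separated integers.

start (5,2,11) = (f(1,0),f(0,1),f(1,1))
replace slot 3: 2·(5+2) − 11 = 3 → (5,2,3)
replace slot 2: 2·(5+3) − 2 = 14 → (5,14,3)
replace slot 1: 2·(14+3) − 5 = 29 → (29,14,3)
replace slot 2: 2·(29+3) − 14 = 50 → (29,50,3)

29,50,3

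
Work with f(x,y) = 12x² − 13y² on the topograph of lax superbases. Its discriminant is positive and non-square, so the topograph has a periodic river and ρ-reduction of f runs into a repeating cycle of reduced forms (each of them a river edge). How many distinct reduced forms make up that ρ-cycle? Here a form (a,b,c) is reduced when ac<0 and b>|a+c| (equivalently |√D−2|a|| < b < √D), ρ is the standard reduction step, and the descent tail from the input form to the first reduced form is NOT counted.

D = 624, ⌊√D⌋ = 24
descent: ρ → (-13,0,12)
descent: ρ → (12,24,-1)  [lands on river]
river: ρ → (-1,24,12)
ρ-cycle length = 2 (tail of 2 descent steps not counted)

2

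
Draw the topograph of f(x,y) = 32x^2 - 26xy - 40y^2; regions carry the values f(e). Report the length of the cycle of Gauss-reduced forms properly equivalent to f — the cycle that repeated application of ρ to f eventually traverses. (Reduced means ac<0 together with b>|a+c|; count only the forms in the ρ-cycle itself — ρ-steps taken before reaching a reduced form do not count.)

D = 5796, ⌊√D⌋ = 76
descent: ρ → (-40,26,32)  [lands on river]
river: ρ → (32,38,-34)
river: ρ → (-34,30,36)
river: ρ → (36,42,-28)
river: ρ → (-28,70,8)
river: ρ → (8,74,-10)
river: ρ → (-10,66,36)
river: ρ → (36,6,-40)
river: ρ → (-40,74,2)
river: ρ → (2,74,-40)
river: ρ → (-40,6,36)
river: ρ → (36,66,-10)
river: ρ → (-10,74,8)
river: ρ → (8,70,-28)
river: ρ → (-28,42,36)
river: ρ → (36,30,-34)
river: ρ → (-34,38,32)
river: ρ → (32,26,-40)
river: ρ → (-40,54,18)
river: ρ → (18,54,-40)
ρ-cycle length = 20 (tail of 1 descent step not counted)

20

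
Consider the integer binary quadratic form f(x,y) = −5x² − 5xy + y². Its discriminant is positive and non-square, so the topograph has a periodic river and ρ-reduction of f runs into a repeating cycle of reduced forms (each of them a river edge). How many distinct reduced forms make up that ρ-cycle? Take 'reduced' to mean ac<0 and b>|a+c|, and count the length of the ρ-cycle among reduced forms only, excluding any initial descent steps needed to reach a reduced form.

D = 45, ⌊√D⌋ = 6
descent: ρ → (1,5,-5)  [lands on river]
river: ρ → (-5,5,1)
ρ-cycle length = 2 (tail of 1 descent step not counted)

2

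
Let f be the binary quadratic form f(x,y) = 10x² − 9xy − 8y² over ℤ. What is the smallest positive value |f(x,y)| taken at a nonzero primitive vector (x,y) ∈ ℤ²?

descent: ρ → (-8,9,10)  [lands on river]
river: ρ → (10,11,-7)
river: ρ → (-7,17,4)
river: ρ → (4,15,-11)
river: ρ → (-11,7,8)
river: ρ → (8,9,-10)
river: ρ → (-10,11,7)
river: ρ → (7,17,-4)
river: ρ → (-4,15,11)
river: ρ → (11,7,-8)
closes: descent 1, river 10
min |a| on river = 4

4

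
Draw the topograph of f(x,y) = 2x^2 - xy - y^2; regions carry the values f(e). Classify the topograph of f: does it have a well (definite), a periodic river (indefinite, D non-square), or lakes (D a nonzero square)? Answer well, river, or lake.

D = b²−4ac = (-1)² − 4·2·(-1) = 9
D = 3² is a perfect square ⇒ form factors over ℤ ⇒ lakes

lake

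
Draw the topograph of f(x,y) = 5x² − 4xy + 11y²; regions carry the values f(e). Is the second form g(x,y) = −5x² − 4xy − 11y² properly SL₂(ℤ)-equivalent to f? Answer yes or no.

D₁ = -204, D₂ = -204
f: reduced (well bottom): (5,-4,11) with a≤c, −a<b≤a
g is negative-definite; reduce −g:
−g: reduced (well bottom): (5,4,11) with a≤c, −a<b≤a
flip sign back: reduced form of g is (-5,-4,-11)
reduced forms (5, -4, 11) vs (-5, -4, -11) ⇒ inequivalent

no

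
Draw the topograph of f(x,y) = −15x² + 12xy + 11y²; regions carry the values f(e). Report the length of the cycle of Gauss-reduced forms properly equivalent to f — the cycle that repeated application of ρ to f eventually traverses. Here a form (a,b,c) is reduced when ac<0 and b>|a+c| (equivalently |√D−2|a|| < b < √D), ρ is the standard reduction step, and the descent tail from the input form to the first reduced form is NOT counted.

D = 804, ⌊√D⌋ = 28
river: ρ → (11,10,-16)
river: ρ → (-16,22,5)
river: ρ → (5,28,-1)
river: ρ → (-1,28,5)
river: ρ → (5,22,-16)
river: ρ → (-16,10,11)
river: ρ → (11,12,-15)
river: ρ → (-15,18,8)
river: ρ → (8,14,-19)
river: ρ → (-19,24,3)
river: ρ → (3,24,-19)
river: ρ → (-19,14,8)
river: ρ → (8,18,-15)
river: ρ → (-15,12,11)
ρ-cycle length = 14 (tail of 0 descent steps not counted)

14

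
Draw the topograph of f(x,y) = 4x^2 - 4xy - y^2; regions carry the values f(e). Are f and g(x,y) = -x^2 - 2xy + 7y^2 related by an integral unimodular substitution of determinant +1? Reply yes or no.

D₁ = 32, D₂ = 32
river cycle of f (length 2): (-1, 4, 4), (4, 4, -1)
river cycle of g (length 2): (-1, 4, 4), (4, 4, -1)
cycles coincide ⇒ equivalent

yes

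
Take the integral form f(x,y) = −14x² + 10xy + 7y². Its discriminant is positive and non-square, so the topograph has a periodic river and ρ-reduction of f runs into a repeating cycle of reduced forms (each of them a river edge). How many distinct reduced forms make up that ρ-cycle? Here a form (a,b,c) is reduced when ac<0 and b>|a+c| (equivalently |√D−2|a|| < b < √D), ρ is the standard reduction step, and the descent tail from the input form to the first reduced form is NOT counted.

D = 492, ⌊√D⌋ = 22
river: ρ → (7,18,-6)
river: ρ → (-6,18,7)
river: ρ → (7,10,-14)
river: ρ → (-14,18,3)
river: ρ → (3,18,-14)
river: ρ → (-14,10,7)
ρ-cycle length = 6 (tail of 0 descent steps not counted)

6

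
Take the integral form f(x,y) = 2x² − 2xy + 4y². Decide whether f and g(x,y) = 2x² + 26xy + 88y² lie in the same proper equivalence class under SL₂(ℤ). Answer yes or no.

D₁ = -28, D₂ = -28
f: translate: b→2 (≡-2 mod 4), so (2,-2,4)→(2,2,4)
f: reduced (well bottom): (2,2,4) with a≤c, −a<b≤a
g: translate: b→2 (≡26 mod 4), so (2,26,88)→(2,2,4)
g: reduced (well bottom): (2,2,4) with a≤c, −a<b≤a
reduced forms (2, 2, 4) vs (2, 2, 4) ⇒ equivalent

yes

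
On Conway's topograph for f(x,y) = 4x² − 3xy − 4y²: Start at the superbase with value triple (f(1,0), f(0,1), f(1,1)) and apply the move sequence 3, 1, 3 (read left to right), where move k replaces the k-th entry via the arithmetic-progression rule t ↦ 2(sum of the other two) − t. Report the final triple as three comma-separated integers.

start (4,-4,-3) = (f(1,0),f(0,1),f(1,1))
replace slot 3: 2·(4+(-4)) − (-3) = 3 → (4,-4,3)
replace slot 1: 2·((-4)+3) − 4 = -6 → (-6,-4,3)
replace slot 3: 2·((-6)+(-4)) − 3 = -23 → (-6,-4,-23)

-6,-4,-23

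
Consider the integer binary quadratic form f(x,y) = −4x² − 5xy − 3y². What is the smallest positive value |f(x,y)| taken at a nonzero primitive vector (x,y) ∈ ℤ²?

translate: b→-3 (≡5 mod 8), so (4,5,3)→(4,-3,2)
flip: (4,-3,2)→(2,3,4)
translate: b→-1 (≡3 mod 4), so (2,3,4)→(2,-1,3)
reduced (well bottom): (2,-1,3) with a≤c, −a<b≤a
well minimum |f| = |-2| = 2 (negative-definite)

2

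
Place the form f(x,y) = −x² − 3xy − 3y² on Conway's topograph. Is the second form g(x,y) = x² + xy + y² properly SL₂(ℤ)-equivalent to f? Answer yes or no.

D₁ = -3, D₂ = -3
f is negative-definite; reduce −f:
−f: translate: b→1 (≡3 mod 2), so (1,3,3)→(1,1,1)
−f: reduced (well bottom): (1,1,1) with a≤c, −a<b≤a
flip sign back: reduced form of f is (-1,-1,-1)
g: reduced (well bottom): (1,1,1) with a≤c, −a<b≤a
reduced forms (-1, -1, -1) vs (1, 1, 1) ⇒ inequivalent

no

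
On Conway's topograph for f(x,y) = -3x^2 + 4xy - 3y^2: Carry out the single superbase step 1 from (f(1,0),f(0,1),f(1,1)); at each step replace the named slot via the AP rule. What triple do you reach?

start (-3,-3,-2) = (f(1,0),f(0,1),f(1,1))
replace slot 1: 2·((-3)+(-2)) − (-3) = -7 → (-7,-3,-2)

-7,-3,-2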